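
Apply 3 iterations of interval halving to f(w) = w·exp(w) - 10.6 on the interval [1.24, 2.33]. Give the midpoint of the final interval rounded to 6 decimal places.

f(1.240000) = -6.315039, f(2.330000) = 13.347604 (opposite signs)
step 1: m = 1.785000, f(m) = 0.037850 > 0 → root in [1.240000, 1.785000]
step 2: m = 1.512500, f(m) = -3.736182 < 0 → root in [1.512500, 1.785000]
step 3: m = 1.648750, f(m) = -2.025717 < 0 → root in [1.648750, 1.785000]
Midpoint of [1.648750, 1.785000] = 1.716875

1.716875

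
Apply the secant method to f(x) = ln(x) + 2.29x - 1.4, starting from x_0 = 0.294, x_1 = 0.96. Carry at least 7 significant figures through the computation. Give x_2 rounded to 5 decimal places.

f(x_0) = -1.950916, f(x_1) = 0.757578
x_2 = 0.960000 - (0.757578)·(0.960000 - 0.294000)/(0.757578 - (-1.950916)) = 0.773717; f(x_2) = 0.115262

0.77372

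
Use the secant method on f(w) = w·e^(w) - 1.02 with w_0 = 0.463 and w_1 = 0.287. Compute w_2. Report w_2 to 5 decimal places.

Secant update: w_(k+1) = w_k − f(w_k)·(w_k − w_(k-1))/(f(w_k) − f(w_(k-1))).
f(w_0) = -0.284370, f(w_1) = -0.637594
w_2 = 0.287000 - (-0.637594)·(0.287000 - 0.463000)/(-0.637594 - (-0.284370)) = 0.604692; f(w_2) = 0.087004

0.60469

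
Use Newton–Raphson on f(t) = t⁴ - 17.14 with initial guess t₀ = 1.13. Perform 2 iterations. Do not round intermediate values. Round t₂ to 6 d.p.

2.939954

f'(t) = 4t³
t_0 = 1.130000: f = -15.509526, f' = 5.771588 → t_1 = 1.130000 - (-15.509526)/(5.771588) = 3.817220
t_1 = 3.817220: f = 195.178940, f' = 222.485414 → t_2 = 3.817220 - (195.178940)/(222.485414) = 2.939954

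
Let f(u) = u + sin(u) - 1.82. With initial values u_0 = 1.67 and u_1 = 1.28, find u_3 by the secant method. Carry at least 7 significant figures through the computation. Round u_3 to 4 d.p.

0.9938

Secant update: u_(k+1) = u_k − f(u_k)·(u_k − u_(k-1))/(f(u_k) − f(u_(k-1))).
f(u_0) = 0.845083, f(u_1) = 0.418016
u_2 = 1.280000 - (0.418016)·(1.280000 - 1.670000)/(0.418016 - (0.845083)) = 0.898266; f(u_2) = -0.139486
u_3 = 0.898266 - (-0.139486)·(0.898266 - 1.280000)/(-0.139486 - (0.418016)) = 0.993775; f(u_3) = 0.011867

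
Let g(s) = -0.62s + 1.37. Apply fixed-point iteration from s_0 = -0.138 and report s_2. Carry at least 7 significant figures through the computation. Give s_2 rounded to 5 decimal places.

s_1 = g(-0.138000) = 1.455560
s_2 = g(1.455560) = 0.467553

0.46755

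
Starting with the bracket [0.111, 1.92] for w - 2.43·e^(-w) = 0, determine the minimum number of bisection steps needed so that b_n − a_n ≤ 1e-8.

Initial width b − a = 1.92 − 0.111 = 1.809000.
After n steps the width is (b−a)/2^n; need (b−a)/2^n ≤ 1e-8.
So n ≥ log₂(1.809000/1e-8) = log₂(180900000.0000) ≈ 27.4306.
Hence n = 28.

28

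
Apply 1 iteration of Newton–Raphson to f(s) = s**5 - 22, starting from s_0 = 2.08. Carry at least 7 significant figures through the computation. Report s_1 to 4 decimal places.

Newton update: s ← s − f(s)/f'(s).
f'(s) = 5s**4
s_0 = 2.080000: f = 16.932893, f' = 93.588685 → s_1 = 2.080000 - (16.932893)/(93.588685) = 1.899071

1.8991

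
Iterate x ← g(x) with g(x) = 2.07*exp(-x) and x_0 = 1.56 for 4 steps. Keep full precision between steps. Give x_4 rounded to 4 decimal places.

1.2038

x_1 = g(1.560000) = 0.434982
x_2 = g(0.434982) = 1.339862
x_3 = g(1.339862) = 0.542095
x_4 = g(0.542095) = 1.203764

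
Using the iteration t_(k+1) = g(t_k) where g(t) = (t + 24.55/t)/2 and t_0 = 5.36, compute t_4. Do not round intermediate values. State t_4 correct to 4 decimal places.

t_1 = g(5.360000) = 4.970112
t_2 = g(4.970112) = 4.954819
t_3 = g(4.954819) = 4.954796
t_4 = g(4.954796) = 4.954796

4.9548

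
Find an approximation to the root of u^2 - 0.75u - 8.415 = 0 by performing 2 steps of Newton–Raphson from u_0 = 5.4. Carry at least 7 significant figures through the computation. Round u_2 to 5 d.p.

3.32862

Newton update: u ← u − f(u)/f'(u).
f'(u) = 2u - 0.75
u_0 = 5.400000: f = 16.695000, f' = 10.050000 → u_1 = 5.400000 - (16.695000)/(10.050000) = 3.738806
u_1 = 3.738806: f = 2.759566, f' = 6.727612 → u_2 = 3.738806 - (2.759566)/(6.727612) = 3.328621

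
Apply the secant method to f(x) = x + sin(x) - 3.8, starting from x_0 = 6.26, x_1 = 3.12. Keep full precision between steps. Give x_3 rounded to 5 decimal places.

13.09827

f(x_0) = 2.436817, f(x_1) = -0.658409
x_2 = 3.120000 - (-0.658409)·(3.120000 - 6.260000)/(-0.658409 - (2.436817)) = 3.787933; f(x_2) = -0.614336
x_3 = 3.787933 - (-0.614336)·(3.787933 - 3.120000)/(-0.614336 - (-0.658409)) = 13.098267; f(x_3) = 9.805436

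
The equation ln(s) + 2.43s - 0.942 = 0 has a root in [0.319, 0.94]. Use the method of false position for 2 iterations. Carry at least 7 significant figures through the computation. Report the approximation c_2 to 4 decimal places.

f(0.319000) = -1.309394, f(0.940000) = 1.280325
step 1: c = 0.632985, f(c) = 0.138846 > 0 → new bracket [0.319000, 0.632985]
step 2: c = 0.602883, f(c) = 0.016973 > 0 → new bracket [0.319000, 0.602883]

0.6029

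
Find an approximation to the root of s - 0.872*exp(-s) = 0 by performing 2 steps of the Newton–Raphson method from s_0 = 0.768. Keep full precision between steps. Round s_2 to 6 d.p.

f'(s) = 1 + 0.872*exp(-s)
s_0 = 0.768000: f = 0.363444, f' = 1.404556 → s_1 = 0.768000 - (0.363444)/(1.404556) = 0.509239
s_1 = 0.509239: f = -0.014792, f' = 1.524031 → s_2 = 0.509239 - (-0.014792)/(1.524031) = 0.518945

0.518945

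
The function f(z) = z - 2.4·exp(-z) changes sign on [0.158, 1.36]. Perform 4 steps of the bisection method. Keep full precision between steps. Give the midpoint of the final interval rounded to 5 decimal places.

f(0.158000) = -1.891239, f(1.360000) = 0.744014 (opposite signs)
step 1: m = 0.759000, f(m) = -0.364522 < 0 → root in [0.759000, 1.360000]
step 2: m = 1.059500, f(m) = 0.227590 > 0 → root in [0.759000, 1.059500]
step 3: m = 0.909250, f(m) = -0.057533 < 0 → root in [0.909250, 1.059500]
step 4: m = 0.984375, f(m) = 0.087561 > 0 → root in [0.909250, 0.984375]
Midpoint of [0.909250, 0.984375] = 0.946813

0.94681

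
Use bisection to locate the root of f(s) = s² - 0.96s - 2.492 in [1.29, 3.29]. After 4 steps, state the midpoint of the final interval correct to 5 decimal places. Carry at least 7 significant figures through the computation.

2.10250

f(1.290000) = -2.066300, f(3.290000) = 5.173700 (opposite signs)
step 1: m = 2.290000, f(m) = 0.553700 > 0 → root in [1.290000, 2.290000]
step 2: m = 1.790000, f(m) = -1.006300 < 0 → root in [1.790000, 2.290000]
step 3: m = 2.040000, f(m) = -0.288800 < 0 → root in [2.040000, 2.290000]
step 4: m = 2.165000, f(m) = 0.116825 > 0 → root in [2.040000, 2.165000]
Midpoint of [2.040000, 2.165000] = 2.102500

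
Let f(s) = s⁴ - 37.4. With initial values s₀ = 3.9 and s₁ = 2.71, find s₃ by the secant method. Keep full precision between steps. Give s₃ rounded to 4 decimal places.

f(s_0) = 193.944100, f(s_1) = 16.535805
s_2 = 2.710000 - (16.535805)·(2.710000 - 3.900000)/(16.535805 - (193.944100)) = 2.599083; f(s_2) = 8.233161
s_3 = 2.599083 - (8.233161)·(2.599083 - 2.710000)/(8.233161 - (16.535805)) = 2.489094; f(s_3) = 0.985329

2.4891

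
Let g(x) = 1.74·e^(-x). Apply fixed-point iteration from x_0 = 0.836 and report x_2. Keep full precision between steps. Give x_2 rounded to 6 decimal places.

x_1 = g(0.836000) = 0.754187
x_2 = g(0.754187) = 0.818484

0.818484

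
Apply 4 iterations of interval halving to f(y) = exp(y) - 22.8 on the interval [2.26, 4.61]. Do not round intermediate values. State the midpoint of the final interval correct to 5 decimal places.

f(2.260000) = -13.216911, f(4.610000) = 77.684150 (opposite signs)
step 1: m = 3.435000, f(m) = 8.231413 > 0 → root in [2.260000, 3.435000]
step 2: m = 2.847500, f(m) = -5.555384 < 0 → root in [2.847500, 3.435000]
step 3: m = 3.141250, f(m) = 0.332765 > 0 → root in [2.847500, 3.141250]
step 4: m = 2.994375, f(m) = -2.827127 < 0 → root in [2.994375, 3.141250]
Midpoint of [2.994375, 3.141250] = 3.067813

3.06781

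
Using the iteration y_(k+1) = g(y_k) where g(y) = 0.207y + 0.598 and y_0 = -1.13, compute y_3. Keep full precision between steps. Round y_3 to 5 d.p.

0.73739

y_1 = g(-1.130000) = 0.364090
y_2 = g(0.364090) = 0.673367
y_3 = g(0.673367) = 0.737387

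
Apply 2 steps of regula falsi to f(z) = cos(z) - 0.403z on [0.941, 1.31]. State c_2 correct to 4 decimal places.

f(0.941000) = 0.209757, f(1.310000) = -0.270080
step 1: c = 1.102306, f(c) = 0.007311 > 0 → new bracket [1.102306, 1.310000]
step 2: c = 1.107780, f(c) = 0.000214 > 0 → new bracket [1.107780, 1.310000]

1.1078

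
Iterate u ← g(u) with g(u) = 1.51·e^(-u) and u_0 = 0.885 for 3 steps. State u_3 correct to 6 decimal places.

0.671936

u_1 = g(0.885000) = 0.623198
u_2 = g(0.623198) = 0.809702
u_3 = g(0.809702) = 0.671936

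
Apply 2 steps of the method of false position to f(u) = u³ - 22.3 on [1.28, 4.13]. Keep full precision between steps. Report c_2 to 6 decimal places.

2.542483

f(1.280000) = -20.202848, f(4.130000) = 48.144997
step 1: c = 2.122428, f(c) = -12.739102 < 0 → new bracket [2.122428, 4.130000]
step 2: c = 2.542483, f(c) = -5.864838 < 0 → new bracket [2.542483, 4.130000]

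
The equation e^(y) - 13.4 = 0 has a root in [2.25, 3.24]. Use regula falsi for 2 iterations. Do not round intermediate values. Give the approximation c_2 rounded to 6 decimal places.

2.564933

f(2.250000) = -3.912264, f(3.240000) = 12.133722
step 1: c = 2.491378, f(c) = -1.322097 < 0 → new bracket [2.491378, 3.240000]
step 2: c = 2.564933, f(c) = -0.400210 < 0 → new bracket [2.564933, 3.240000]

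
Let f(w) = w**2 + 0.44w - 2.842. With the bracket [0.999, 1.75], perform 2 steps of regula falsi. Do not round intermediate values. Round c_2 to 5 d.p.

1.47709

f(0.999000) = -1.404439, f(1.750000) = 0.990500
step 1: c = 1.439401, f(c) = -0.136788 < 0 → new bracket [1.439401, 1.750000]
step 2: c = 1.477090, f(c) = -0.010286 < 0 → new bracket [1.477090, 1.750000]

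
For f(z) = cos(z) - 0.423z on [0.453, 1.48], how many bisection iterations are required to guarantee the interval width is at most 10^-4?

14

Initial width b − a = 1.48 − 0.453 = 1.027000.
After n steps the width is (b−a)/2^n; need (b−a)/2^n ≤ 10^-4.
So n ≥ log₂(1.027000/10^-4) = log₂(10270.0000) ≈ 13.3261.
Hence n = 14.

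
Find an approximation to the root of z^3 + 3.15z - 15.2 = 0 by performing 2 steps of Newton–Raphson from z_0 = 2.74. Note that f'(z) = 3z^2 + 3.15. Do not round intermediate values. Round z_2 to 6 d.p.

Newton update: z ← z − f(z)/f'(z).
z_0 = 2.740000: f = 14.001824, f' = 25.672800 → z_1 = 2.740000 - (14.001824)/(25.672800) = 2.194605
z_1 = 2.194605: f = 2.282857, f' = 17.598870 → z_2 = 2.194605 - (2.282857)/(17.598870) = 2.064889

2.064889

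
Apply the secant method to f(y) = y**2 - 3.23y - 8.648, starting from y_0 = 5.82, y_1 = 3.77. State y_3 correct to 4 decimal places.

5.0060

Secant update: y_(k+1) = y_k − f(y_k)·(y_k − y_(k-1))/(f(y_k) − f(y_(k-1))).
f(y_0) = 6.425800, f(y_1) = -6.612200
y_2 = 3.770000 - (-6.612200)·(3.770000 - 5.820000)/(-6.612200 - (6.425800)) = 4.809654; f(y_2) = -1.050410
y_3 = 4.809654 - (-1.050410)·(4.809654 - 3.770000)/(-1.050410 - (-6.612200)) = 5.006005; f(y_3) = 0.242691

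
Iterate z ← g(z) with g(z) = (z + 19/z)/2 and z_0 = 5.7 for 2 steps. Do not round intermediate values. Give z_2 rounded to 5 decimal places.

4.36165

z_1 = g(5.700000) = 4.516667
z_2 = g(4.516667) = 4.361654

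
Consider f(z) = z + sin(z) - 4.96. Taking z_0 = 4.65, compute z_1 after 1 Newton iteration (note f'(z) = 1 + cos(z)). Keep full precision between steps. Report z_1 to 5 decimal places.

6.04503

Newton update: z ← z − f(z)/f'(z).
z_0 = 4.650000: f = -1.308054, f' = 0.937651 → z_1 = 4.650000 - (-1.308054)/(0.937651) = 6.045033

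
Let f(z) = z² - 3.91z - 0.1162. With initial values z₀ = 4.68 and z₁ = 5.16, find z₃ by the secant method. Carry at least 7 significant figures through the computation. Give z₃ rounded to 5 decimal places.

f(z_0) = 3.487400, f(z_1) = 6.333800
z_2 = 5.160000 - (6.333800)·(5.160000 - 4.680000)/(6.333800 - (3.487400)) = 4.091906; f(z_2) = 0.628140
z_3 = 4.091906 - (0.628140)·(4.091906 - 5.160000)/(0.628140 - (6.333800)) = 3.974318; f(z_3) = 0.139421

3.97432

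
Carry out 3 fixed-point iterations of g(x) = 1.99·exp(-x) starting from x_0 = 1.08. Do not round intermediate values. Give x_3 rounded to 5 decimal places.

0.72305

x_1 = g(1.080000) = 0.675795
x_2 = g(0.675795) = 1.012416
x_3 = g(1.012416) = 0.723047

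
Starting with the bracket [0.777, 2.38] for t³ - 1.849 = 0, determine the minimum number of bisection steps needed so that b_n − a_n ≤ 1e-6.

Initial width b − a = 2.38 − 0.777 = 1.603000.
After n steps the width is (b−a)/2^n; need (b−a)/2^n ≤ 1e-6.
So n ≥ log₂(1.603000/1e-6) = log₂(1603000.0000) ≈ 20.6123.
Hence n = 21.

21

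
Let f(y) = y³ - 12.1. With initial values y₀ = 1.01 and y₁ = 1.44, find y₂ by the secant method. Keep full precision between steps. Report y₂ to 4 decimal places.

3.4439

f(y_0) = -11.069699, f(y_1) = -9.114016
y_2 = 1.440000 - (-9.114016)·(1.440000 - 1.010000)/(-9.114016 - (-11.069699)) = 3.443917; f(y_2) = 28.746808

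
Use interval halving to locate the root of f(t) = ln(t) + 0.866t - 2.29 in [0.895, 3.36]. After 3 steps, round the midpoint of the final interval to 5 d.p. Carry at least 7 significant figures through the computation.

f(0.895000) = -1.625862, f(3.360000) = 1.831701 (opposite signs)
step 1: m = 2.127500, f(m) = 0.307363 > 0 → root in [0.895000, 2.127500]
step 2: m = 1.511250, f(m) = -0.568320 < 0 → root in [1.511250, 2.127500]
step 3: m = 1.819375, f(m) = -0.115928 < 0 → root in [1.819375, 2.127500]
Midpoint of [1.819375, 2.127500] = 1.973437

1.97344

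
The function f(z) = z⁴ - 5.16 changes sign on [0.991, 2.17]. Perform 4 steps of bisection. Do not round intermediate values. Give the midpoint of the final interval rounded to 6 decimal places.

1.543656

f(0.991000) = -4.195517, f(2.170000) = 17.013739 (opposite signs)
step 1: m = 1.580500, f(m) = 1.079905 > 0 → root in [0.991000, 1.580500]
step 2: m = 1.285750, f(m) = -2.427085 < 0 → root in [1.285750, 1.580500]
step 3: m = 1.433125, f(m) = -0.941711 < 0 → root in [1.433125, 1.580500]
step 4: m = 1.506813, f(m) = -0.004903 < 0 → root in [1.506813, 1.580500]
Midpoint of [1.506813, 1.580500] = 1.543656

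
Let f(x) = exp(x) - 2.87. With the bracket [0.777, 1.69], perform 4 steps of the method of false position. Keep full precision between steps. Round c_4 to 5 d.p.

f(0.777000) = -0.695062, f(1.690000) = 2.549481
step 1: c = 0.972587, f(c) = -0.225221 < 0 → new bracket [0.972587, 1.690000]
step 2: c = 1.030819, f(c) = -0.066638 < 0 → new bracket [1.030819, 1.690000]
step 3: c = 1.047610, f(c) = -0.019170 < 0 → new bracket [1.047610, 1.690000]
step 4: c = 1.052404, f(c) = -0.005470 < 0 → new bracket [1.052404, 1.690000]

1.05240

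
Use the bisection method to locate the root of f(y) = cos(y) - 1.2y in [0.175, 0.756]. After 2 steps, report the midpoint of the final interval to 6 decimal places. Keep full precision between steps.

f(0.175000) = 0.774727, f(0.756000) = -0.179614 (opposite signs)
step 1: m = 0.465500, f(m) = 0.334997 > 0 → root in [0.465500, 0.756000]
step 2: m = 0.610750, f(m) = 0.086318 > 0 → root in [0.610750, 0.756000]
Midpoint of [0.610750, 0.756000] = 0.683375

0.683375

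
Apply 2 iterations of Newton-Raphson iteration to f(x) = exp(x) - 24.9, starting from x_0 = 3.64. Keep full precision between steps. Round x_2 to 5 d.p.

3.21789

f'(x) = exp(x)
x_0 = 3.640000: f = 13.191837, f' = 38.091837 → x_1 = 3.640000 - (13.191837)/(38.091837) = 3.293683
x_1 = 3.293683: f = 2.041918, f' = 26.941918 → x_2 = 3.293683 - (2.041918)/(26.941918) = 3.217894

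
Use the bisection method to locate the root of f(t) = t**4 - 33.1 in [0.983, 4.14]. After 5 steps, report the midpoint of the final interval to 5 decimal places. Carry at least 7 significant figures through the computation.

2.41352

f(0.983000) = -32.166286, f(4.140000) = 260.665888 (opposite signs)
step 1: m = 2.561500, f(m) = 9.950425 > 0 → root in [0.983000, 2.561500]
step 2: m = 1.772250, f(m) = -23.234935 < 0 → root in [1.772250, 2.561500]
step 3: m = 2.166875, f(m) = -11.053714 < 0 → root in [2.166875, 2.561500]
step 4: m = 2.364187, f(m) = -1.858803 < 0 → root in [2.364187, 2.561500]
step 5: m = 2.462844, f(m) = 3.691495 > 0 → root in [2.364187, 2.462844]
Midpoint of [2.364187, 2.462844] = 2.413516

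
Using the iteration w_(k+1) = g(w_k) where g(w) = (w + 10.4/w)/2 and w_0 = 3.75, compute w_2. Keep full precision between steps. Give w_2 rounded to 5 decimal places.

3.22511

w_1 = g(3.750000) = 3.261667
w_2 = g(3.261667) = 3.225110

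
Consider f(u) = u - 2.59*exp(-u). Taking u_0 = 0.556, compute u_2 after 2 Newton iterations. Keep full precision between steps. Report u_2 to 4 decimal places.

0.9754

Newton update: u ← u − f(u)/f'(u).
f'(u) = 1 + 2.59*exp(-u)
u_0 = 0.556000: f = -0.929361, f' = 2.485361 → u_1 = 0.556000 - (-0.929361)/(2.485361) = 0.929934
u_1 = 0.929934: f = -0.092028, f' = 2.021962 → u_2 = 0.929934 - (-0.092028)/(2.021962) = 0.975448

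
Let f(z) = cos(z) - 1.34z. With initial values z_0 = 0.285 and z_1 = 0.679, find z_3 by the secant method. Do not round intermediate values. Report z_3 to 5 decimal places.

f(z_0) = 0.577762, f(z_1) = -0.131659
z_2 = 0.679000 - (-0.131659)·(0.679000 - 0.285000)/(-0.131659 - (0.577762)) = 0.605879; f(z_2) = 0.010124
z_3 = 0.605879 - (0.010124)·(0.605879 - 0.679000)/(0.010124 - (-0.131659)) = 0.611100; f(z_3) = 0.000143

0.61110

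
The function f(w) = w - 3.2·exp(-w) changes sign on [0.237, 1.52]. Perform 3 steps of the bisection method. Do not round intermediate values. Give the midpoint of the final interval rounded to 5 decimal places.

1.11906

f(0.237000) = -2.287772, f(1.520000) = 0.820122 (opposite signs)
step 1: m = 0.878500, f(m) = -0.450798 < 0 → root in [0.878500, 1.520000]
step 2: m = 1.199250, f(m) = 0.234705 > 0 → root in [0.878500, 1.199250]
step 3: m = 1.038875, f(m) = -0.093453 < 0 → root in [1.038875, 1.199250]
Midpoint of [1.038875, 1.199250] = 1.119063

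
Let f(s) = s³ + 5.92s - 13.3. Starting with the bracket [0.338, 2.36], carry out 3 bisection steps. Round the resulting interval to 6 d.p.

[1.349000, 1.601750]

f(0.338000) = -11.260426, f(2.360000) = 13.815456 (opposite signs)
step 1: m = 1.349000, f(m) = -2.859008 < 0 → root in [1.349000, 2.360000]
step 2: m = 1.854500, f(m) = 4.056581 > 0 → root in [1.349000, 1.854500]
step 3: m = 1.601750, f(m) = 0.291815 > 0 → root in [1.349000, 1.601750]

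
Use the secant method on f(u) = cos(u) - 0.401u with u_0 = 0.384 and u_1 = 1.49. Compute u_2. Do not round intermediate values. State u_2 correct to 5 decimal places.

Secant update: u_(k+1) = u_k − f(u_k)·(u_k − u_(k-1))/(f(u_k) − f(u_(k-1))).
f(u_0) = 0.773190, f(u_1) = -0.516782
u_2 = 1.490000 - (-0.516782)·(1.490000 - 0.384000)/(-0.516782 - (0.773190)) = 1.046920; f(u_2) = 0.080425

1.04692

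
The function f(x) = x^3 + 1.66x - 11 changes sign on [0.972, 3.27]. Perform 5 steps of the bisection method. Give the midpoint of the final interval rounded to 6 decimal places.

1.941469

f(0.972000) = -8.468150, f(3.270000) = 29.393983 (opposite signs)
step 1: m = 2.121000, f(m) = 2.062478 > 0 → root in [0.972000, 2.121000]
step 2: m = 1.546500, f(m) = -4.734104 < 0 → root in [1.546500, 2.121000]
step 3: m = 1.833750, f(m) = -1.789736 < 0 → root in [1.833750, 2.121000]
step 4: m = 1.977375, f(m) = 0.014002 > 0 → root in [1.833750, 1.977375]
step 5: m = 1.905562, f(m) = -0.917348 < 0 → root in [1.905562, 1.977375]
Midpoint of [1.905562, 1.977375] = 1.941469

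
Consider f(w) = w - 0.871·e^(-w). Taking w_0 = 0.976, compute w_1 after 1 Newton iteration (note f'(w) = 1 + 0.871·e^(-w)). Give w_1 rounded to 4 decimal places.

0.4883

w_0 = 0.976000: f = 0.647794, f' = 1.328206 → w_1 = 0.976000 - (0.647794)/(1.328206) = 0.488279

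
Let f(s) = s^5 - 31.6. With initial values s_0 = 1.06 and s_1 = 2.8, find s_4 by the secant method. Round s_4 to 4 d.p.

Secant update: s_(k+1) = s_k − f(s_k)·(s_k − s_(k-1))/(f(s_k) − f(s_(k-1))).
f(s_0) = -30.261774, f(s_1) = 140.503680
s_2 = 2.800000 - (140.503680)·(2.800000 - 1.060000)/(140.503680 - (-30.261774)) = 1.368350; f(s_2) = -26.802824
s_3 = 1.368350 - (-26.802824)·(1.368350 - 2.800000)/(-26.802824 - (140.503680)) = 1.597703; f(s_3) = -21.189296
s_4 = 1.597703 - (-21.189296)·(1.597703 - 1.368350)/(-21.189296 - (-26.802824)) = 2.463438; f(s_4) = 59.121154

2.4634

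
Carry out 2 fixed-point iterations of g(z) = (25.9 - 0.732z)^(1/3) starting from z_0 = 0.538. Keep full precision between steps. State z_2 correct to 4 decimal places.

z_1 = g(0.538000) = 2.943621
z_2 = g(2.943621) = 2.874258

2.8743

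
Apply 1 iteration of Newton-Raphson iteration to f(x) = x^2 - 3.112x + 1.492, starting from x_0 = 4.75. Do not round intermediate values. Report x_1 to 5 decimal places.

f'(x) = 2x - 3.112
x_0 = 4.750000: f = 9.272500, f' = 6.388000 → x_1 = 4.750000 - (9.272500)/(6.388000) = 3.298450

3.29845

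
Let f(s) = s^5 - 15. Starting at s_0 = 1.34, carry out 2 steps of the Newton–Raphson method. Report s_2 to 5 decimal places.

f'(s) = 5s^4
s_0 = 1.340000: f = -10.679600, f' = 16.120897 → s_1 = 1.340000 - (-10.679600)/(16.120897) = 2.002469
s_1 = 2.002469: f = 17.198035, f' = 80.395825 → s_2 = 2.002469 - (17.198035)/(80.395825) = 1.788552

1.78855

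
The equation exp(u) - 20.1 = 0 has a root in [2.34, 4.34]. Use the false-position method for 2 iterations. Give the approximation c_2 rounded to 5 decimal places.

False-position update: c = (a·f(b) − b·f(a))/(f(b) − f(a)); replace the endpoint whose sign matches f(c).
f(2.340000) = -9.718763, f(4.340000) = 56.607539
step 1: c = 2.633059, f(c) = -6.183724 < 0 → new bracket [2.633059, 4.340000]
step 2: c = 2.801160, f(c) = -3.636271 < 0 → new bracket [2.801160, 4.340000]

2.80116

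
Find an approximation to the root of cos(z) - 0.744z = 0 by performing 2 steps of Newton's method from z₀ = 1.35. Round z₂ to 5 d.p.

0.86850

f'(z) = -sin(z) - 0.744
z_0 = 1.350000: f = -0.785393, f' = -1.719723 → z_1 = 1.350000 - (-0.785393)/(-1.719723) = 0.893303
z_1 = 0.893303: f = -0.037775, f' = -1.523146 → z_2 = 0.893303 - (-0.037775)/(-1.523146) = 0.868502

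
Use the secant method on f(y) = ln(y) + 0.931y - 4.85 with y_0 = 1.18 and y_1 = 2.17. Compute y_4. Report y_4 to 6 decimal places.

Secant update: y_(k+1) = y_k − f(y_k)·(y_k − y_(k-1))/(f(y_k) − f(y_(k-1))).
f(y_0) = -3.585906, f(y_1) = -2.055003
y_2 = 2.170000 - (-2.055003)·(2.170000 - 1.180000)/(-2.055003 - (-3.585906)) = 3.498924; f(y_2) = -0.340047
y_3 = 3.498924 - (-0.340047)·(3.498924 - 2.170000)/(-0.340047 - (-2.055003)) = 3.762427; f(y_3) = -0.022117
y_4 = 3.762427 - (-0.022117)·(3.762427 - 3.498924)/(-0.022117 - (-0.340047)) = 3.780757; f(y_4) = -0.000191

3.780757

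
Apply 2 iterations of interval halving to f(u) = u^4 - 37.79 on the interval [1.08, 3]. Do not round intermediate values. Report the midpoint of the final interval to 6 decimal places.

f(1.080000) = -36.429511, f(3.000000) = 43.210000 (opposite signs)
step 1: m = 2.040000, f(m) = -20.471085 < 0 → root in [2.040000, 3.000000]
step 2: m = 2.520000, f(m) = 2.537580 > 0 → root in [2.040000, 2.520000]
Midpoint of [2.040000, 2.520000] = 2.280000

2.280000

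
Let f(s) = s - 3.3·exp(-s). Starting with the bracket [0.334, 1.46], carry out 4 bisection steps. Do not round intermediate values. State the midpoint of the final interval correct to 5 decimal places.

f(0.334000) = -2.028977, f(1.460000) = 0.693620 (opposite signs)
step 1: m = 0.897000, f(m) = -0.448711 < 0 → root in [0.897000, 1.460000]
step 2: m = 1.178500, f(m) = 0.162958 > 0 → root in [0.897000, 1.178500]
step 3: m = 1.037750, f(m) = -0.131278 < 0 → root in [1.037750, 1.178500]
step 4: m = 1.108125, f(m) = 0.018539 > 0 → root in [1.037750, 1.108125]
Midpoint of [1.037750, 1.108125] = 1.072938

1.07294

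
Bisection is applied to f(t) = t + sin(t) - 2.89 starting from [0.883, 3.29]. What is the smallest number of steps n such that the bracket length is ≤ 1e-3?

Initial width b − a = 3.29 − 0.883 = 2.407000.
After n steps the width is (b−a)/2^n; need (b−a)/2^n ≤ 1e-3.
So n ≥ log₂(2.407000/1e-3) = log₂(2407.0000) ≈ 11.2330.
Hence n = 12.

12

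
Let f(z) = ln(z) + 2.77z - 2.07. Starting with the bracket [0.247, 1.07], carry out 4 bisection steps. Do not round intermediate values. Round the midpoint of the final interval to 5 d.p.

f(0.247000) = -2.784177, f(1.070000) = 0.961559 (opposite signs)
step 1: m = 0.658500, f(m) = -0.663746 < 0 → root in [0.658500, 1.070000]
step 2: m = 0.864250, f(m) = 0.178079 > 0 → root in [0.658500, 0.864250]
step 3: m = 0.761375, f(m) = -0.233621 < 0 → root in [0.761375, 0.864250]
step 4: m = 0.812813, f(m) = -0.025764 < 0 → root in [0.812813, 0.864250]
Midpoint of [0.812813, 0.864250] = 0.838531

0.83853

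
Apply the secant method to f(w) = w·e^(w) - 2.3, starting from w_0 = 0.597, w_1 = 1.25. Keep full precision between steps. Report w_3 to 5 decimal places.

0.89987

Secant update: w_(k+1) = w_k − f(w_k)·(w_k − w_(k-1))/(f(w_k) − f(w_(k-1))).
f(w_0) = -1.215454, f(w_1) = 2.062929
w_2 = 1.250000 - (2.062929)·(1.250000 - 0.597000)/(2.062929 - (-1.215454)) = 0.839098; f(w_2) = -0.358092
w_3 = 0.839098 - (-0.358092)·(0.839098 - 1.250000)/(-0.358092 - (2.062929)) = 0.899875; f(w_3) = -0.086943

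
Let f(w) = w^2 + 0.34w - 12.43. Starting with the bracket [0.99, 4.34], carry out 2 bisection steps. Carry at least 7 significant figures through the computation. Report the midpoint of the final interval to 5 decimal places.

3.08375

f(0.990000) = -11.113300, f(4.340000) = 7.881200 (opposite signs)
step 1: m = 2.665000, f(m) = -4.421675 < 0 → root in [2.665000, 4.340000]
step 2: m = 3.502500, f(m) = 1.028356 > 0 → root in [2.665000, 3.502500]
Midpoint of [2.665000, 3.502500] = 3.083750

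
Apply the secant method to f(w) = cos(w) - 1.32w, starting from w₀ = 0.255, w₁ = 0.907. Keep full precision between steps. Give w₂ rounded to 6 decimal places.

Secant update: w_(k+1) = w_k − f(w_k)·(w_k − w_(k-1))/(f(w_k) − f(w_(k-1))).
f(w_0) = 0.631063, f(w_1) = -0.581129
w_2 = 0.907000 - (-0.581129)·(0.907000 - 0.255000)/(-0.581129 - (0.631063)) = 0.594429; f(w_2) = 0.043822

0.594429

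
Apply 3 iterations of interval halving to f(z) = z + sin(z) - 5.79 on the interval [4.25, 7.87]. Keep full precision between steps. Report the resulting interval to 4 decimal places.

f(4.250000) = -2.434989, f(7.870000) = 3.079872 (opposite signs)
step 1: m = 6.060000, f(m) = 0.048663 > 0 → root in [4.250000, 6.060000]
step 2: m = 5.155000, f(m) = -1.538636 < 0 → root in [5.155000, 6.060000]
step 3: m = 5.607500, f(m) = -0.807932 < 0 → root in [5.607500, 6.060000]

[5.6075, 6.0600]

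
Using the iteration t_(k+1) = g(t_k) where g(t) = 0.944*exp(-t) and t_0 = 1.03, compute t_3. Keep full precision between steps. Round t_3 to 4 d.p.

t_1 = g(1.030000) = 0.337015
t_2 = g(0.337015) = 0.673920
t_3 = g(0.673920) = 0.481163

0.4812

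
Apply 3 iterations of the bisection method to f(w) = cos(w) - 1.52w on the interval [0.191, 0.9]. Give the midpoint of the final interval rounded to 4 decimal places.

f(0.191000) = 0.691495, f(0.900000) = -0.746390 (opposite signs)
step 1: m = 0.545500, f(m) = 0.025708 > 0 → root in [0.545500, 0.900000]
step 2: m = 0.722750, f(m) = -0.348590 < 0 → root in [0.545500, 0.722750]
step 3: m = 0.634125, f(m) = -0.158280 < 0 → root in [0.545500, 0.634125]
Midpoint of [0.545500, 0.634125] = 0.589813

0.5898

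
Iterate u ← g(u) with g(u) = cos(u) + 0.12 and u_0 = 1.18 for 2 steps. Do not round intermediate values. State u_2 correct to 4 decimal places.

0.9971

u_1 = g(1.180000) = 0.500925
u_2 = g(0.500925) = 0.997139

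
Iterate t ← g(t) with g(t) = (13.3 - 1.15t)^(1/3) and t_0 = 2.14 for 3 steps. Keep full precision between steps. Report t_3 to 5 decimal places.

2.20779

t_1 = g(2.140000) = 2.213076
t_2 = g(2.213076) = 2.207342
t_3 = g(2.207342) = 2.207793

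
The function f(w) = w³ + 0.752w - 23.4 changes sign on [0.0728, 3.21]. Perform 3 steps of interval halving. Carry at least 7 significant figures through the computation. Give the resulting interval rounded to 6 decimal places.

[2.425700, 2.817850]

f(0.072800) = -23.344869, f(3.210000) = 12.090081 (opposite signs)
step 1: m = 1.641400, f(m) = -17.743417 < 0 → root in [1.641400, 3.210000]
step 2: m = 2.425700, f(m) = -7.303005 < 0 → root in [2.425700, 3.210000]
step 3: m = 2.817850, f(m) = 1.093537 > 0 → root in [2.425700, 2.817850]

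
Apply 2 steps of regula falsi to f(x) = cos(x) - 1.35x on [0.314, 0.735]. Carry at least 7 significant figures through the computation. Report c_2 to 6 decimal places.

f(0.314000) = 0.527206, f(0.735000) = -0.250419
step 1: c = 0.599425, f(c) = 0.016436 > 0 → new bracket [0.599425, 0.735000]
step 2: c = 0.607775, f(c) = 0.000424 > 0 → new bracket [0.607775, 0.735000]

0.607775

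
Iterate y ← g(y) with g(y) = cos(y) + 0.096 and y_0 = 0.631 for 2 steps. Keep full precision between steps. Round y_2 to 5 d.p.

0.71491

y_1 = g(0.631000) = 0.903438
y_2 = g(0.903438) = 0.714913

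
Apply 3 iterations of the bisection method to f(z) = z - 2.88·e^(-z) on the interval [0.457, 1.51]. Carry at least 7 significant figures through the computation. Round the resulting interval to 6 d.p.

[0.983500, 1.115125]

f(0.457000) = -1.366559, f(1.510000) = 0.873779 (opposite signs)
step 1: m = 0.983500, f(m) = -0.093619 < 0 → root in [0.983500, 1.510000]
step 2: m = 1.246750, f(m) = 0.418930 > 0 → root in [0.983500, 1.246750]
step 3: m = 1.115125, f(m) = 0.170847 > 0 → root in [0.983500, 1.115125]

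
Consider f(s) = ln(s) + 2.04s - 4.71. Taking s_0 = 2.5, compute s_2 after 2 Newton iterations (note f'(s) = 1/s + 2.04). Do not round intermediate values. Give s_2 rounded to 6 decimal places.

Newton update: s ← s − f(s)/f'(s).
s_0 = 2.500000: f = 1.306291, f' = 2.440000 → s_1 = 2.500000 - (1.306291)/(2.440000) = 1.964635
s_1 = 1.964635: f = -0.026838, f' = 2.549000 → s_2 = 1.964635 - (-0.026838)/(2.549000) = 1.975164

1.975164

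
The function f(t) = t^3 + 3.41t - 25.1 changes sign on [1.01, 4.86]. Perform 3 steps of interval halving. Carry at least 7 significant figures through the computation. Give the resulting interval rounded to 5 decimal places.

[2.45375, 2.93500]

f(1.010000) = -20.625599, f(4.860000) = 106.263856 (opposite signs)
step 1: m = 2.935000, f(m) = 10.191100 > 0 → root in [1.010000, 2.935000]
step 2: m = 1.972500, f(m) = -10.699258 < 0 → root in [1.972500, 2.935000]
step 3: m = 2.453750, f(m) = -1.958956 < 0 → root in [2.453750, 2.935000]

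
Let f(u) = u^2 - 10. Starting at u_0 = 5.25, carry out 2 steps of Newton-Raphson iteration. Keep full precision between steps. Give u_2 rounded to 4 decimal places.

Newton update: u ← u − f(u)/f'(u).
f'(u) = 2u
u_0 = 5.250000: f = 17.562500, f' = 10.500000 → u_1 = 5.250000 - (17.562500)/(10.500000) = 3.577381
u_1 = 3.577381: f = 2.797654, f' = 7.154762 → u_2 = 3.577381 - (2.797654)/(7.154762) = 3.186361

3.1864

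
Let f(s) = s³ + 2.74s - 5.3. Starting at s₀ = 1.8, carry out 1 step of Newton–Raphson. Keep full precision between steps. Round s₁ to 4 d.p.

1.3615

f'(s) = 3s² + 2.74
s_0 = 1.800000: f = 5.464000, f' = 12.460000 → s_1 = 1.800000 - (5.464000)/(12.460000) = 1.361477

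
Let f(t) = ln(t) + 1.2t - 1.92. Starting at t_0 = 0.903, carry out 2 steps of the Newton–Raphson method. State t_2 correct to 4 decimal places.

f'(t) = 1/t + 1.2
t_0 = 0.903000: f = -0.938433, f' = 2.307420 → t_1 = 0.903000 - (-0.938433)/(2.307420) = 1.309702
t_1 = 1.309702: f = -0.078558, f' = 1.963532 → t_2 = 1.309702 - (-0.078558)/(1.963532) = 1.349710

1.3497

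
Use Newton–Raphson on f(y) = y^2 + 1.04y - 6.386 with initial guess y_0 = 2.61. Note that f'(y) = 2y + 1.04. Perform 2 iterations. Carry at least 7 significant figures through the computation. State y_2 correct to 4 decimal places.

y_0 = 2.610000: f = 3.140500, f' = 6.260000 → y_1 = 2.610000 - (3.140500)/(6.260000) = 2.108323
y_1 = 2.108323: f = 0.251680, f' = 5.256645 → y_2 = 2.108323 - (0.251680)/(5.256645) = 2.060444

2.0604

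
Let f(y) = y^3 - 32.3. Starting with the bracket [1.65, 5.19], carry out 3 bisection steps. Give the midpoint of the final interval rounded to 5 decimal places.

3.19875

f(1.650000) = -27.807875, f(5.190000) = 107.498359 (opposite signs)
step 1: m = 3.420000, f(m) = 7.701688 > 0 → root in [1.650000, 3.420000]
step 2: m = 2.535000, f(m) = -16.009520 < 0 → root in [2.535000, 3.420000]
step 3: m = 2.977500, f(m) = -5.902955 < 0 → root in [2.977500, 3.420000]
Midpoint of [2.977500, 3.420000] = 3.198750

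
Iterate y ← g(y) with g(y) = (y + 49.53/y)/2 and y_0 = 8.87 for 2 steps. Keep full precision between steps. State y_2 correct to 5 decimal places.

y_1 = g(8.870000) = 7.226995
y_2 = g(7.226995) = 7.040233

7.04023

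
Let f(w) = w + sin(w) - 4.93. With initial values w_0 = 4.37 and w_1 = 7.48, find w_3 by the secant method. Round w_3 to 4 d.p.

f(w_0) = -1.501955, f(w_1) = 3.480880
w_2 = 7.480000 - (3.480880)·(7.480000 - 4.370000)/(3.480880 - (-1.501955)) = 5.307434; f(w_2) = -0.450689
w_3 = 5.307434 - (-0.450689)·(5.307434 - 7.480000)/(-0.450689 - (3.480880)) = 5.556483; f(w_3) = -0.037926

5.5565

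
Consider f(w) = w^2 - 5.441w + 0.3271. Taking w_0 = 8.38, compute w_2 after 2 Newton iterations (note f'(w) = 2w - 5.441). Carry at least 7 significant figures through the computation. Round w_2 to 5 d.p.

Newton update: w ← w − f(w)/f'(w).
w_0 = 8.380000: f = 24.955920, f' = 11.319000 → w_1 = 8.380000 - (24.955920)/(11.319000) = 6.175219
w_1 = 6.175219: f = 4.861061, f' = 6.909437 → w_2 = 6.175219 - (4.861061)/(6.909437) = 5.471679

5.47168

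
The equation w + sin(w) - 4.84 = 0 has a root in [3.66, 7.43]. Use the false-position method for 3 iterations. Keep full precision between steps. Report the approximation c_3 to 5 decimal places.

f(3.660000) = -1.675497, f(7.430000) = 3.501458
step 1: c = 4.880143, f(c) = -0.945819 < 0 → new bracket [4.880143, 7.430000]
step 2: c = 5.422431, f(c) = -0.175904 < 0 → new bracket [5.422431, 7.430000]
step 3: c = 5.518461, f(c) = -0.013877 < 0 → new bracket [5.518461, 7.430000]

5.51846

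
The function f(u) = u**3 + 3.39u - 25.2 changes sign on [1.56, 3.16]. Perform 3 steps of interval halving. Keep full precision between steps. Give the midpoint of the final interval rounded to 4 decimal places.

2.4600

f(1.560000) = -16.115184, f(3.160000) = 17.066896 (opposite signs)
step 1: m = 2.360000, f(m) = -4.055344 < 0 → root in [2.360000, 3.160000]
step 2: m = 2.760000, f(m) = 5.180976 > 0 → root in [2.360000, 2.760000]
step 3: m = 2.560000, f(m) = 0.255616 > 0 → root in [2.360000, 2.560000]
Midpoint of [2.360000, 2.560000] = 2.460000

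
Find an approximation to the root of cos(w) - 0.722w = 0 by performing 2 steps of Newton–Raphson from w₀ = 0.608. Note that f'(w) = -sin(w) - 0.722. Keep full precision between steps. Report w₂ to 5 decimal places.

w_0 = 0.608000: f = 0.381816, f' = -1.293227 → w_1 = 0.608000 - (0.381816)/(-1.293227) = 0.903243
w_1 = 0.903243: f = -0.033075, f' = -1.507339 → w_2 = 0.903243 - (-0.033075)/(-1.507339) = 0.881300

0.88130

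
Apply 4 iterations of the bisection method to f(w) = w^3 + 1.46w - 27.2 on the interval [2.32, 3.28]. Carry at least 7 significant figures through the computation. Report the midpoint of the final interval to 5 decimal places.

2.83000

f(2.320000) = -11.325632, f(3.280000) = 12.876352 (opposite signs)
step 1: m = 2.800000, f(m) = -1.160000 < 0 → root in [2.800000, 3.280000]
step 2: m = 3.040000, f(m) = 5.332864 > 0 → root in [2.800000, 3.040000]
step 3: m = 2.920000, f(m) = 1.960288 > 0 → root in [2.800000, 2.920000]
step 4: m = 2.860000, f(m) = 0.369256 > 0 → root in [2.800000, 2.860000]
Midpoint of [2.800000, 2.860000] = 2.830000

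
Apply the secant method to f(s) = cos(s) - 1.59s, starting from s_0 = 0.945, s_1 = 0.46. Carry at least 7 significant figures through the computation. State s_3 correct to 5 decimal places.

Secant update: s_(k+1) = s_k − f(s_k)·(s_k − s_(k-1))/(f(s_k) − f(s_(k-1))).
f(s_0) = -0.916807, f(s_1) = 0.164652
s_2 = 0.460000 - (0.164652)·(0.460000 - 0.945000)/(0.164652 - (-0.916807)) = 0.533841; f(s_2) = 0.012051
s_3 = 0.533841 - (0.012051)·(0.533841 - 0.460000)/(0.012051 - (0.164652)) = 0.539673; f(s_3) = -0.000203

0.53967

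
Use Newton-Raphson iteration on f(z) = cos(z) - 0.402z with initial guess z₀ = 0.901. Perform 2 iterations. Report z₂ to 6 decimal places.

Newton update: z ← z − f(z)/f'(z).
f'(z) = -sin(z) - 0.402
z_0 = 0.901000: f = 0.258624, f' = -1.185948 → z_1 = 0.901000 - (0.258624)/(-1.185948) = 1.119074
z_1 = 1.119074: f = -0.013352, f' = -1.301697 → z_2 = 1.119074 - (-0.013352)/(-1.301697) = 1.108817

1.108817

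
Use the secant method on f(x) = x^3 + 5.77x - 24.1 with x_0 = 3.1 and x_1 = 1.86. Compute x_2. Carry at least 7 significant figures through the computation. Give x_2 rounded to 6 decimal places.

2.141763

f(x_0) = 23.578000, f(x_1) = -6.932944
x_2 = 1.860000 - (-6.932944)·(1.860000 - 3.100000)/(-6.932944 - (23.578000)) = 2.141763; f(x_2) = -1.917445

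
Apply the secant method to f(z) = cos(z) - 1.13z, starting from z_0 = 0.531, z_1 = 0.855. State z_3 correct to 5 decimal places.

0.68501

Secant update: z_(k+1) = z_k − f(z_k)·(z_k − z_(k-1))/(f(z_k) − f(z_(k-1))).
f(z_0) = 0.262271, f(z_1) = -0.309931
z_2 = 0.855000 - (-0.309931)·(0.855000 - 0.531000)/(-0.309931 - (0.262271)) = 0.679507; f(z_2) = 0.010040
z_3 = 0.679507 - (0.010040)·(0.679507 - 0.855000)/(0.010040 - (-0.309931)) = 0.685013; f(z_3) = 0.000345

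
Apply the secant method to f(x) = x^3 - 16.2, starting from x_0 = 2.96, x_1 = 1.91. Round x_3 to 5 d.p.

2.56318

f(x_0) = 9.734336, f(x_1) = -9.232129
x_2 = 1.910000 - (-9.232129)·(1.910000 - 2.960000)/(-9.232129 - (9.734336)) = 2.421099; f(x_2) = -2.008200
x_3 = 2.421099 - (-2.008200)·(2.421099 - 1.910000)/(-2.008200 - (-9.232129)) = 2.563180; f(x_3) = 0.639824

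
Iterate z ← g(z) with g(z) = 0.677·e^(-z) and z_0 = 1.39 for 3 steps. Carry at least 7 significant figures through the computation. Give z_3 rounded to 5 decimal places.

z_1 = g(1.390000) = 0.168624
z_2 = g(0.168624) = 0.571948
z_3 = g(0.571948) = 0.382116

0.38212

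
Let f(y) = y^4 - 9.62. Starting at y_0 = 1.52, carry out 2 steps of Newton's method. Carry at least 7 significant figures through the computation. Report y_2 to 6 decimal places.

1.764397

f'(y) = 4y^3
y_0 = 1.520000: f = -4.282052, f' = 14.047232 → y_1 = 1.520000 - (-4.282052)/(14.047232) = 1.824832
y_1 = 1.824832: f = 1.468989, f' = 24.306866 → y_2 = 1.824832 - (1.468989)/(24.306866) = 1.764397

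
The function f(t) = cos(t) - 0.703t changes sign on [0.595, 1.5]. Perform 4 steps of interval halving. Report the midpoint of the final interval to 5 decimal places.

f(0.595000) = 0.409863, f(1.500000) = -0.983763 (opposite signs)
step 1: m = 1.047500, f(m) = -0.236654 < 0 → root in [0.595000, 1.047500]
step 2: m = 0.821250, f(m) = 0.103968 > 0 → root in [0.821250, 1.047500]
step 3: m = 0.934375, f(m) = -0.062544 < 0 → root in [0.821250, 0.934375]
step 4: m = 0.877812, f(m) = 0.021733 > 0 → root in [0.877812, 0.934375]
Midpoint of [0.877812, 0.934375] = 0.906094

0.90609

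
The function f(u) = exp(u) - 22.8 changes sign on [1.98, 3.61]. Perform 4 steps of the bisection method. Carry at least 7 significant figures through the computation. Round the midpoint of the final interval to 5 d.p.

3.15156

f(1.980000) = -15.557257, f(3.610000) = 14.166053 (opposite signs)
step 1: m = 2.795000, f(m) = -6.437371 < 0 → root in [2.795000, 3.610000]
step 2: m = 3.202500, f(m) = 1.793938 > 0 → root in [2.795000, 3.202500]
step 3: m = 2.998750, f(m) = -2.739554 < 0 → root in [2.998750, 3.202500]
step 4: m = 3.100625, f(m) = -0.588171 < 0 → root in [3.100625, 3.202500]
Midpoint of [3.100625, 3.202500] = 3.151562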